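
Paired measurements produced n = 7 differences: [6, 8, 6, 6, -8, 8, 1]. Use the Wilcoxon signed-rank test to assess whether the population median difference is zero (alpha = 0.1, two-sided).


Step 1: Drop any zero differences (none here) and take |d_i|.
|d| = [6, 8, 6, 6, 8, 8, 1]
Step 2: Midrank |d_i| (ties get averaged ranks).
ranks: |6|->3, |8|->6, |6|->3, |6|->3, |8|->6, |8|->6, |1|->1
Step 3: Attach original signs; sum ranks with positive sign and with negative sign.
W+ = 3 + 6 + 3 + 3 + 6 + 1 = 22
W- = 6 = 6
(Check: W+ + W- = 28 should equal n(n+1)/2 = 28.)
Step 4: Test statistic W = min(W+, W-) = 6.
Step 5: Ties in |d|, so use the tie-corrected normal approximation.
        E[W] = n(n+1)/4 = 7*8/4 = 14.
        Tie groups: |d|=6 (t=3), |d|=8 (t=3); sum(t^3 - t) = 48.
        Var[W] = n(n+1)(2n+1)/24 - sum(t^3-t)/48 = 840/24 - 48/48 = 34.
        z = (W - E[W]) / sqrt(Var[W]) = (6 - 14) / 5.8310 = -1.3720.
        Two-sided p = 2*Phi(z) = 0.170067.
Step 6: alpha = 0.1. fail to reject H0.

W+ = 22, W- = 6, W = min = 6, p = 0.170067, fail to reject H0.


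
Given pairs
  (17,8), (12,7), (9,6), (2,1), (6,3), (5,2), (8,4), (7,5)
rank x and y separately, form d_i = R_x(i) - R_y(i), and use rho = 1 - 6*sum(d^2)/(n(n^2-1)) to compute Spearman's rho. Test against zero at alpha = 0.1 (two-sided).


Step 1: Rank x and y separately (midranks; no ties here).
rank(x): 17->8, 12->7, 9->6, 2->1, 6->3, 5->2, 8->5, 7->4
rank(y): 8->8, 7->7, 6->6, 1->1, 3->3, 2->2, 4->4, 5->5
Step 2: d_i = R_x(i) - R_y(i); compute d_i^2.
  (8-8)^2=0, (7-7)^2=0, (6-6)^2=0, (1-1)^2=0, (3-3)^2=0, (2-2)^2=0, (5-4)^2=1, (4-5)^2=1
sum(d^2) = 2.
Step 3: rho = 1 - 6*2 / (8*(8^2 - 1)) = 1 - 12/504 = 0.976190.
Step 4: Under H0, t = rho * sqrt((n-2)/(1-rho^2)) = 11.0235 ~ t(6).
Step 5: Two-sided p-value from the t-distribution with 6 df = 0.000033.
Step 6: alpha = 0.1. reject H0.

rho = 0.9762, p = 0.000033, reject H0 at alpha = 0.1.


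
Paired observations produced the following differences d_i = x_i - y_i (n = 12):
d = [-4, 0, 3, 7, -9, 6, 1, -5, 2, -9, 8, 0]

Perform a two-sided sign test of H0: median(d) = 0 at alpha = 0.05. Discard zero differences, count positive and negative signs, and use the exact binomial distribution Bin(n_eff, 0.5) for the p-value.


Step 1: Discard zero differences. Original n = 12; n_eff = number of nonzero differences = 10.
Nonzero differences (with sign): -4, +3, +7, -9, +6, +1, -5, +2, -9, +8
Step 2: Count signs: positive = 6, negative = 4.
Step 3: Under H0: P(positive) = 0.5, so the number of positives S ~ Bin(10, 0.5).
Step 4: Two-sided exact p-value = sum of Bin(10,0.5) probabilities at or below the observed probability = 0.753906.
Step 5: alpha = 0.05. fail to reject H0.

n_eff = 10, pos = 6, neg = 4, p = 0.753906, fail to reject H0.


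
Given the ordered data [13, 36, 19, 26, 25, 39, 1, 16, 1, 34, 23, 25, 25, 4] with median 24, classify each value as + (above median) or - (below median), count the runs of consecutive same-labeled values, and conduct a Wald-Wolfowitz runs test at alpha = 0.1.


Step 1: Compute median = 24; label A = above, B = below.
Labels in order: BABAAABBBABAAB  (n_A = 7, n_B = 7)
Step 2: Count runs R = 9.
Step 3: Under H0 (random ordering), E[R] = 2*n_A*n_B/(n_A+n_B) + 1 = 2*7*7/14 + 1 = 8.0000.
        Var[R] = 2*n_A*n_B*(2*n_A*n_B - n_A - n_B) / ((n_A+n_B)^2 * (n_A+n_B-1)) = 8232/2548 = 3.2308.
        SD[R] = 1.7974.
Step 4: Continuity-corrected z = (R - 0.5 - E[R]) / SD[R] = (9 - 0.5 - 8.0000) / 1.7974 = 0.2782.
Step 5: Two-sided p-value via normal approximation = 2*(1 - Phi(|z|)) = 0.780879.
Step 6: alpha = 0.1. fail to reject H0.

R = 9, z = 0.2782, p = 0.780879, fail to reject H0.


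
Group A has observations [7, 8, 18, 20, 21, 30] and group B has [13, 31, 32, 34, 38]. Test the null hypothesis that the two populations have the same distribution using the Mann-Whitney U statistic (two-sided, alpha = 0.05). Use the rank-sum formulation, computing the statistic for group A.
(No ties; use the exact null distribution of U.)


Step 1: Combine and sort all 11 observations; assign midranks.
sorted (value, group): (7,X), (8,X), (13,Y), (18,X), (20,X), (21,X), (30,X), (31,Y), (32,Y), (34,Y), (38,Y)
ranks: 7->1, 8->2, 13->3, 18->4, 20->5, 21->6, 30->7, 31->8, 32->9, 34->10, 38->11
Step 2: Rank sum for X: R1 = 1 + 2 + 4 + 5 + 6 + 7 = 25.
Step 3: U_X = R1 - n1(n1+1)/2 = 25 - 6*7/2 = 25 - 21 = 4.
       U_Y = n1*n2 - U_X = 30 - 4 = 26.
Step 4: No ties, so the exact null distribution of U (based on enumerating the C(11,6) = 462 equally likely rank assignments) gives the two-sided p-value.
Step 5: p-value = 0.051948; compare to alpha = 0.05. fail to reject H0.

U_X = 4, p = 0.051948, fail to reject H0 at alpha = 0.05.


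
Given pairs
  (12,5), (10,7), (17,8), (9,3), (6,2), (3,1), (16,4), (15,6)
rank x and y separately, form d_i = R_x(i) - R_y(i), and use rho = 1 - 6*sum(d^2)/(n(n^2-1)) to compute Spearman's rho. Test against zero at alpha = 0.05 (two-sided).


Step 1: Rank x and y separately (midranks; no ties here).
rank(x): 12->5, 10->4, 17->8, 9->3, 6->2, 3->1, 16->7, 15->6
rank(y): 5->5, 7->7, 8->8, 3->3, 2->2, 1->1, 4->4, 6->6
Step 2: d_i = R_x(i) - R_y(i); compute d_i^2.
  (5-5)^2=0, (4-7)^2=9, (8-8)^2=0, (3-3)^2=0, (2-2)^2=0, (1-1)^2=0, (7-4)^2=9, (6-6)^2=0
sum(d^2) = 18.
Step 3: rho = 1 - 6*18 / (8*(8^2 - 1)) = 1 - 108/504 = 0.785714.
Step 4: Under H0, t = rho * sqrt((n-2)/(1-rho^2)) = 3.1113 ~ t(6).
Step 5: Two-sided p-value from the t-distribution with 6 df = 0.020815.
Step 6: alpha = 0.05. reject H0.

rho = 0.7857, p = 0.020815, reject H0 at alpha = 0.05.


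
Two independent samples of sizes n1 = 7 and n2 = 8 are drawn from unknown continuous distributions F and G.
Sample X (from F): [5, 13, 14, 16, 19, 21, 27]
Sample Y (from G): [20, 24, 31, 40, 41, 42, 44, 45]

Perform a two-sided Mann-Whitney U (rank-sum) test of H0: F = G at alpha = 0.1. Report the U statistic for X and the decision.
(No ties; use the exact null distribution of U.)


Step 1: Combine and sort all 15 observations; assign midranks.
sorted (value, group): (5,X), (13,X), (14,X), (16,X), (19,X), (20,Y), (21,X), (24,Y), (27,X), (31,Y), (40,Y), (41,Y), (42,Y), (44,Y), (45,Y)
ranks: 5->1, 13->2, 14->3, 16->4, 19->5, 20->6, 21->7, 24->8, 27->9, 31->10, 40->11, 41->12, 42->13, 44->14, 45->15
Step 2: Rank sum for X: R1 = 1 + 2 + 3 + 4 + 5 + 7 + 9 = 31.
Step 3: U_X = R1 - n1(n1+1)/2 = 31 - 7*8/2 = 31 - 28 = 3.
       U_Y = n1*n2 - U_X = 56 - 3 = 53.
Step 4: No ties, so the exact null distribution of U (based on enumerating the C(15,7) = 6435 equally likely rank assignments) gives the two-sided p-value.
Step 5: p-value = 0.002176; compare to alpha = 0.1. reject H0.

U_X = 3, p = 0.002176, reject H0 at alpha = 0.1.


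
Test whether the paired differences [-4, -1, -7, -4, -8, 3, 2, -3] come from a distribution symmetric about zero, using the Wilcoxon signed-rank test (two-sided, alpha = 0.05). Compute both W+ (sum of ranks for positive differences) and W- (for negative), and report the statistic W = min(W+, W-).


Step 1: Drop any zero differences (none here) and take |d_i|.
|d| = [4, 1, 7, 4, 8, 3, 2, 3]
Step 2: Midrank |d_i| (ties get averaged ranks).
ranks: |4|->5.5, |1|->1, |7|->7, |4|->5.5, |8|->8, |3|->3.5, |2|->2, |3|->3.5
Step 3: Attach original signs; sum ranks with positive sign and with negative sign.
W+ = 3.5 + 2 = 5.5
W- = 5.5 + 1 + 7 + 5.5 + 8 + 3.5 = 30.5
(Check: W+ + W- = 36 should equal n(n+1)/2 = 36.)
Step 4: Test statistic W = min(W+, W-) = 5.5.
Step 5: Ties in |d|, so use the tie-corrected normal approximation.
        E[W] = n(n+1)/4 = 8*9/4 = 18.
        Tie groups: |d|=3 (t=2), |d|=4 (t=2); sum(t^3 - t) = 12.
        Var[W] = n(n+1)(2n+1)/24 - sum(t^3-t)/48 = 1224/24 - 12/48 = 50.75.
        z = (W - E[W]) / sqrt(Var[W]) = (5.5 - 18) / 7.1239 = -1.7547.
        Two-sided p = 2*Phi(z) = 0.079318.
Step 6: alpha = 0.05. fail to reject H0.

W+ = 5.5, W- = 30.5, W = min = 5.5, p = 0.079318, fail to reject H0.


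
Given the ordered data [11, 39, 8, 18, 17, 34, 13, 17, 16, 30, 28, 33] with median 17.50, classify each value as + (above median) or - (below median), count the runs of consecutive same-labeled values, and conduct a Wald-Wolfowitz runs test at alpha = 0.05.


Step 1: Compute median = 17.50; label A = above, B = below.
Labels in order: BABABABBBAAA  (n_A = 6, n_B = 6)
Step 2: Count runs R = 8.
Step 3: Under H0 (random ordering), E[R] = 2*n_A*n_B/(n_A+n_B) + 1 = 2*6*6/12 + 1 = 7.0000.
        Var[R] = 2*n_A*n_B*(2*n_A*n_B - n_A - n_B) / ((n_A+n_B)^2 * (n_A+n_B-1)) = 4320/1584 = 2.7273.
        SD[R] = 1.6514.
Step 4: Continuity-corrected z = (R - 0.5 - E[R]) / SD[R] = (8 - 0.5 - 7.0000) / 1.6514 = 0.3028.
Step 5: Two-sided p-value via normal approximation = 2*(1 - Phi(|z|)) = 0.762069.
Step 6: alpha = 0.05. fail to reject H0.

R = 8, z = 0.3028, p = 0.762069, fail to reject H0.


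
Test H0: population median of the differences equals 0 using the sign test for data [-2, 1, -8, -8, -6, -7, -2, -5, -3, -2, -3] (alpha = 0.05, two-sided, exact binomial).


Step 1: Discard zero differences. Original n = 11; n_eff = number of nonzero differences = 11.
Nonzero differences (with sign): -2, +1, -8, -8, -6, -7, -2, -5, -3, -2, -3
Step 2: Count signs: positive = 1, negative = 10.
Step 3: Under H0: P(positive) = 0.5, so the number of positives S ~ Bin(11, 0.5).
Step 4: Two-sided exact p-value = sum of Bin(11,0.5) probabilities at or below the observed probability = 0.011719.
Step 5: alpha = 0.05. reject H0.

n_eff = 11, pos = 1, neg = 10, p = 0.011719, reject H0.


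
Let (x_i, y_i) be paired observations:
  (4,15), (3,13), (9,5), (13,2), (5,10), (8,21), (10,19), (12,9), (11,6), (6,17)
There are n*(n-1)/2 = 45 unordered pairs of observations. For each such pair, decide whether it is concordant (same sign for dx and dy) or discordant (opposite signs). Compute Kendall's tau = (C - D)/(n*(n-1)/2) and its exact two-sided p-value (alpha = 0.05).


Step 1: Enumerate the 45 unordered pairs (i,j) with i<j and classify each by sign(x_j-x_i) * sign(y_j-y_i).
  (1,2):dx=-1,dy=-2->C; (1,3):dx=+5,dy=-10->D; (1,4):dx=+9,dy=-13->D; (1,5):dx=+1,dy=-5->D
  (1,6):dx=+4,dy=+6->C; (1,7):dx=+6,dy=+4->C; (1,8):dx=+8,dy=-6->D; (1,9):dx=+7,dy=-9->D
  (1,10):dx=+2,dy=+2->C; (2,3):dx=+6,dy=-8->D; (2,4):dx=+10,dy=-11->D; (2,5):dx=+2,dy=-3->D
  (2,6):dx=+5,dy=+8->C; (2,7):dx=+7,dy=+6->C; (2,8):dx=+9,dy=-4->D; (2,9):dx=+8,dy=-7->D
  (2,10):dx=+3,dy=+4->C; (3,4):dx=+4,dy=-3->D; (3,5):dx=-4,dy=+5->D; (3,6):dx=-1,dy=+16->D
  (3,7):dx=+1,dy=+14->C; (3,8):dx=+3,dy=+4->C; (3,9):dx=+2,dy=+1->C; (3,10):dx=-3,dy=+12->D
  (4,5):dx=-8,dy=+8->D; (4,6):dx=-5,dy=+19->D; (4,7):dx=-3,dy=+17->D; (4,8):dx=-1,dy=+7->D
  (4,9):dx=-2,dy=+4->D; (4,10):dx=-7,dy=+15->D; (5,6):dx=+3,dy=+11->C; (5,7):dx=+5,dy=+9->C
  (5,8):dx=+7,dy=-1->D; (5,9):dx=+6,dy=-4->D; (5,10):dx=+1,dy=+7->C; (6,7):dx=+2,dy=-2->D
  (6,8):dx=+4,dy=-12->D; (6,9):dx=+3,dy=-15->D; (6,10):dx=-2,dy=-4->C; (7,8):dx=+2,dy=-10->D
  (7,9):dx=+1,dy=-13->D; (7,10):dx=-4,dy=-2->C; (8,9):dx=-1,dy=-3->C; (8,10):dx=-6,dy=+8->D
  (9,10):dx=-5,dy=+11->D
Step 2: C = 16, D = 29, total pairs = 45.
Step 3: tau = (C - D)/(n(n-1)/2) = (16 - 29)/45 = -0.288889.
Step 4: Exact two-sided p-value (enumerate n! = 3628800 permutations of y under H0): p = 0.291248.
Step 5: alpha = 0.05. fail to reject H0.

tau_b = -0.2889 (C=16, D=29), p = 0.291248, fail to reject H0.


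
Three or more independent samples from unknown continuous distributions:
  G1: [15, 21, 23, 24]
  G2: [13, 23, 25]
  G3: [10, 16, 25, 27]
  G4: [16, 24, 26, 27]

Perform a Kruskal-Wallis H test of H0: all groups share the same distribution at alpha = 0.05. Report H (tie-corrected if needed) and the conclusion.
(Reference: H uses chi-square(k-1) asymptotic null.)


Step 1: Combine all N = 15 observations and assign midranks.
sorted (value, group, rank): (10,G3,1), (13,G2,2), (15,G1,3), (16,G3,4.5), (16,G4,4.5), (21,G1,6), (23,G1,7.5), (23,G2,7.5), (24,G1,9.5), (24,G4,9.5), (25,G2,11.5), (25,G3,11.5), (26,G4,13), (27,G3,14.5), (27,G4,14.5)
Step 2: Sum ranks within each group.
R_1 = 26 (n_1 = 4)
R_2 = 21 (n_2 = 3)
R_3 = 31.5 (n_3 = 4)
R_4 = 41.5 (n_4 = 4)
Step 3: H = 12/(N(N+1)) * sum(R_i^2/n_i) - 3(N+1)
     = 12/(15*16) * (26^2/4 + 21^2/3 + 31.5^2/4 + 41.5^2/4) - 3*16
     = 0.050000 * 994.625 - 48
     = 1.731250.
Step 4: Ties present; correction factor C = 1 - 30/(15^3 - 15) = 0.991071. Corrected H = 1.731250 / 0.991071 = 1.746847.
Step 5: Under H0, H ~ chi^2(3); p-value = 0.626569.
Step 6: alpha = 0.05. fail to reject H0.

H = 1.7468, df = 3, p = 0.626569, fail to reject H0.


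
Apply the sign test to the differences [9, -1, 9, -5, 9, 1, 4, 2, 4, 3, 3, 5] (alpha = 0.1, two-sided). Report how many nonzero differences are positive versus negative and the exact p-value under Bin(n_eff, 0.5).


Step 1: Discard zero differences. Original n = 12; n_eff = number of nonzero differences = 12.
Nonzero differences (with sign): +9, -1, +9, -5, +9, +1, +4, +2, +4, +3, +3, +5
Step 2: Count signs: positive = 10, negative = 2.
Step 3: Under H0: P(positive) = 0.5, so the number of positives S ~ Bin(12, 0.5).
Step 4: Two-sided exact p-value = sum of Bin(12,0.5) probabilities at or below the observed probability = 0.038574.
Step 5: alpha = 0.1. reject H0.

n_eff = 12, pos = 10, neg = 2, p = 0.038574, reject H0.


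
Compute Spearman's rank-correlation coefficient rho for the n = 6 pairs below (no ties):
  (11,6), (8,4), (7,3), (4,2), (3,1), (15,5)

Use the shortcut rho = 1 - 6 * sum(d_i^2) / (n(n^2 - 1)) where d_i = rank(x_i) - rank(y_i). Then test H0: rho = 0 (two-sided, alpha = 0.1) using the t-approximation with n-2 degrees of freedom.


Step 1: Rank x and y separately (midranks; no ties here).
rank(x): 11->5, 8->4, 7->3, 4->2, 3->1, 15->6
rank(y): 6->6, 4->4, 3->3, 2->2, 1->1, 5->5
Step 2: d_i = R_x(i) - R_y(i); compute d_i^2.
  (5-6)^2=1, (4-4)^2=0, (3-3)^2=0, (2-2)^2=0, (1-1)^2=0, (6-5)^2=1
sum(d^2) = 2.
Step 3: rho = 1 - 6*2 / (6*(6^2 - 1)) = 1 - 12/210 = 0.942857.
Step 4: Under H0, t = rho * sqrt((n-2)/(1-rho^2)) = 5.6595 ~ t(4).
Step 5: Two-sided p-value from the t-distribution with 4 df = 0.004805.
Step 6: alpha = 0.1. reject H0.

rho = 0.9429, p = 0.004805, reject H0 at alpha = 0.1.


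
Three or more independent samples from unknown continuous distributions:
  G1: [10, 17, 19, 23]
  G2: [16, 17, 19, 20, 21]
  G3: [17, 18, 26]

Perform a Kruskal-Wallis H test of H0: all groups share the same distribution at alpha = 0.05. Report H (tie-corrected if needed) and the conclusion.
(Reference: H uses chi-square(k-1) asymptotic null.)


Step 1: Combine all N = 12 observations and assign midranks.
sorted (value, group, rank): (10,G1,1), (16,G2,2), (17,G1,4), (17,G2,4), (17,G3,4), (18,G3,6), (19,G1,7.5), (19,G2,7.5), (20,G2,9), (21,G2,10), (23,G1,11), (26,G3,12)
Step 2: Sum ranks within each group.
R_1 = 23.5 (n_1 = 4)
R_2 = 32.5 (n_2 = 5)
R_3 = 22 (n_3 = 3)
Step 3: H = 12/(N(N+1)) * sum(R_i^2/n_i) - 3(N+1)
     = 12/(12*13) * (23.5^2/4 + 32.5^2/5 + 22^2/3) - 3*13
     = 0.076923 * 510.646 - 39
     = 0.280449.
Step 4: Ties present; correction factor C = 1 - 30/(12^3 - 12) = 0.982517. Corrected H = 0.280449 / 0.982517 = 0.285439.
Step 5: Under H0, H ~ chi^2(2); p-value = 0.866997.
Step 6: alpha = 0.05. fail to reject H0.

H = 0.2854, df = 2, p = 0.866997, fail to reject H0.


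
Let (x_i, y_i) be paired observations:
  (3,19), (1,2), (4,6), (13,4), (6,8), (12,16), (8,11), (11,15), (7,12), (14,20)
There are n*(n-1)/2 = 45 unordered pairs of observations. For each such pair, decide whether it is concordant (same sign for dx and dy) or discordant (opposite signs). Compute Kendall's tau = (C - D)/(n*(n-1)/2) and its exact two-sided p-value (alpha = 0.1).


Step 1: Enumerate the 45 unordered pairs (i,j) with i<j and classify each by sign(x_j-x_i) * sign(y_j-y_i).
  (1,2):dx=-2,dy=-17->C; (1,3):dx=+1,dy=-13->D; (1,4):dx=+10,dy=-15->D; (1,5):dx=+3,dy=-11->D
  (1,6):dx=+9,dy=-3->D; (1,7):dx=+5,dy=-8->D; (1,8):dx=+8,dy=-4->D; (1,9):dx=+4,dy=-7->D
  (1,10):dx=+11,dy=+1->C; (2,3):dx=+3,dy=+4->C; (2,4):dx=+12,dy=+2->C; (2,5):dx=+5,dy=+6->C
  (2,6):dx=+11,dy=+14->C; (2,7):dx=+7,dy=+9->C; (2,8):dx=+10,dy=+13->C; (2,9):dx=+6,dy=+10->C
  (2,10):dx=+13,dy=+18->C; (3,4):dx=+9,dy=-2->D; (3,5):dx=+2,dy=+2->C; (3,6):dx=+8,dy=+10->C
  (3,7):dx=+4,dy=+5->C; (3,8):dx=+7,dy=+9->C; (3,9):dx=+3,dy=+6->C; (3,10):dx=+10,dy=+14->C
  (4,5):dx=-7,dy=+4->D; (4,6):dx=-1,dy=+12->D; (4,7):dx=-5,dy=+7->D; (4,8):dx=-2,dy=+11->D
  (4,9):dx=-6,dy=+8->D; (4,10):dx=+1,dy=+16->C; (5,6):dx=+6,dy=+8->C; (5,7):dx=+2,dy=+3->C
  (5,8):dx=+5,dy=+7->C; (5,9):dx=+1,dy=+4->C; (5,10):dx=+8,dy=+12->C; (6,7):dx=-4,dy=-5->C
  (6,8):dx=-1,dy=-1->C; (6,9):dx=-5,dy=-4->C; (6,10):dx=+2,dy=+4->C; (7,8):dx=+3,dy=+4->C
  (7,9):dx=-1,dy=+1->D; (7,10):dx=+6,dy=+9->C; (8,9):dx=-4,dy=-3->C; (8,10):dx=+3,dy=+5->C
  (9,10):dx=+7,dy=+8->C
Step 2: C = 31, D = 14, total pairs = 45.
Step 3: tau = (C - D)/(n(n-1)/2) = (31 - 14)/45 = 0.377778.
Step 4: Exact two-sided p-value (enumerate n! = 3628800 permutations of y under H0): p = 0.155742.
Step 5: alpha = 0.1. fail to reject H0.

tau_b = 0.3778 (C=31, D=14), p = 0.155742, fail to reject H0.


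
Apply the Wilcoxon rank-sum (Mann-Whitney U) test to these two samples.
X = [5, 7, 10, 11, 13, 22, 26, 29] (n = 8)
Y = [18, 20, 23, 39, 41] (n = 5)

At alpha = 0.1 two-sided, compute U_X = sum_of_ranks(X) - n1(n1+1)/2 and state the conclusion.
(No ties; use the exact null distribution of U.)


Step 1: Combine and sort all 13 observations; assign midranks.
sorted (value, group): (5,X), (7,X), (10,X), (11,X), (13,X), (18,Y), (20,Y), (22,X), (23,Y), (26,X), (29,X), (39,Y), (41,Y)
ranks: 5->1, 7->2, 10->3, 11->4, 13->5, 18->6, 20->7, 22->8, 23->9, 26->10, 29->11, 39->12, 41->13
Step 2: Rank sum for X: R1 = 1 + 2 + 3 + 4 + 5 + 8 + 10 + 11 = 44.
Step 3: U_X = R1 - n1(n1+1)/2 = 44 - 8*9/2 = 44 - 36 = 8.
       U_Y = n1*n2 - U_X = 40 - 8 = 32.
Step 4: No ties, so the exact null distribution of U (based on enumerating the C(13,8) = 1287 equally likely rank assignments) gives the two-sided p-value.
Step 5: p-value = 0.093240; compare to alpha = 0.1. reject H0.

U_X = 8, p = 0.093240, reject H0 at alpha = 0.1.


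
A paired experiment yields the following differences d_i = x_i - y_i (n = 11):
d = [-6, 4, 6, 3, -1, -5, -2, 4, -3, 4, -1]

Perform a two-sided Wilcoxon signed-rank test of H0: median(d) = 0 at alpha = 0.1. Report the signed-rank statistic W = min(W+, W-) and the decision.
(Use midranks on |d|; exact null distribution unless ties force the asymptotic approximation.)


Step 1: Drop any zero differences (none here) and take |d_i|.
|d| = [6, 4, 6, 3, 1, 5, 2, 4, 3, 4, 1]
Step 2: Midrank |d_i| (ties get averaged ranks).
ranks: |6|->10.5, |4|->7, |6|->10.5, |3|->4.5, |1|->1.5, |5|->9, |2|->3, |4|->7, |3|->4.5, |4|->7, |1|->1.5
Step 3: Attach original signs; sum ranks with positive sign and with negative sign.
W+ = 7 + 10.5 + 4.5 + 7 + 7 = 36
W- = 10.5 + 1.5 + 9 + 3 + 4.5 + 1.5 = 30
(Check: W+ + W- = 66 should equal n(n+1)/2 = 66.)
Step 4: Test statistic W = min(W+, W-) = 30.
Step 5: Ties in |d|, so use the tie-corrected normal approximation.
        E[W] = n(n+1)/4 = 11*12/4 = 33.
        Tie groups: |d|=1 (t=2), |d|=3 (t=2), |d|=4 (t=3), |d|=6 (t=2); sum(t^3 - t) = 42.
        Var[W] = n(n+1)(2n+1)/24 - sum(t^3-t)/48 = 3036/24 - 42/48 = 125.625.
        z = (W - E[W]) / sqrt(Var[W]) = (30 - 33) / 11.2083 = -0.2677.
        Two-sided p = 2*Phi(z) = 0.788961.
Step 6: alpha = 0.1. fail to reject H0.

W+ = 36, W- = 30, W = min = 30, p = 0.788961, fail to reject H0.


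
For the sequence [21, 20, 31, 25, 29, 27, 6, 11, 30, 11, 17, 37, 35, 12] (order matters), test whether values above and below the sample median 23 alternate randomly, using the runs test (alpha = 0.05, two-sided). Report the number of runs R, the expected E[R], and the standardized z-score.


Step 1: Compute median = 23; label A = above, B = below.
Labels in order: BBAAAABBABBAAB  (n_A = 7, n_B = 7)
Step 2: Count runs R = 7.
Step 3: Under H0 (random ordering), E[R] = 2*n_A*n_B/(n_A+n_B) + 1 = 2*7*7/14 + 1 = 8.0000.
        Var[R] = 2*n_A*n_B*(2*n_A*n_B - n_A - n_B) / ((n_A+n_B)^2 * (n_A+n_B-1)) = 8232/2548 = 3.2308.
        SD[R] = 1.7974.
Step 4: Continuity-corrected z = (R + 0.5 - E[R]) / SD[R] = (7 + 0.5 - 8.0000) / 1.7974 = -0.2782.
Step 5: Two-sided p-value via normal approximation = 2*(1 - Phi(|z|)) = 0.780879.
Step 6: alpha = 0.05. fail to reject H0.

R = 7, z = -0.2782, p = 0.780879, fail to reject H0.


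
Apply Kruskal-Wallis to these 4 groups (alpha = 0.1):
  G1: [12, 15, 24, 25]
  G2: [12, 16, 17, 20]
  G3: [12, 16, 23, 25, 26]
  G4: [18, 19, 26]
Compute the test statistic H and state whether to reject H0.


Step 1: Combine all N = 16 observations and assign midranks.
sorted (value, group, rank): (12,G1,2), (12,G2,2), (12,G3,2), (15,G1,4), (16,G2,5.5), (16,G3,5.5), (17,G2,7), (18,G4,8), (19,G4,9), (20,G2,10), (23,G3,11), (24,G1,12), (25,G1,13.5), (25,G3,13.5), (26,G3,15.5), (26,G4,15.5)
Step 2: Sum ranks within each group.
R_1 = 31.5 (n_1 = 4)
R_2 = 24.5 (n_2 = 4)
R_3 = 47.5 (n_3 = 5)
R_4 = 32.5 (n_4 = 3)
Step 3: H = 12/(N(N+1)) * sum(R_i^2/n_i) - 3(N+1)
     = 12/(16*17) * (31.5^2/4 + 24.5^2/4 + 47.5^2/5 + 32.5^2/3) - 3*17
     = 0.044118 * 1201.46 - 51
     = 2.005515.
Step 4: Ties present; correction factor C = 1 - 42/(16^3 - 16) = 0.989706. Corrected H = 2.005515 / 0.989706 = 2.026374.
Step 5: Under H0, H ~ chi^2(3); p-value = 0.566951.
Step 6: alpha = 0.1. fail to reject H0.

H = 2.0264, df = 3, p = 0.566951, fail to reject H0.


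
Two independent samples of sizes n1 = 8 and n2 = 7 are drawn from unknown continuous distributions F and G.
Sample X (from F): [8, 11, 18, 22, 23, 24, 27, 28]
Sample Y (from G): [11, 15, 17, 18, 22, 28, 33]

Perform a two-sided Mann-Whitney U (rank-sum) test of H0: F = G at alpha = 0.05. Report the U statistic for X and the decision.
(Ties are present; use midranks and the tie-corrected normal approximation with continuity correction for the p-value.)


Step 1: Combine and sort all 15 observations; assign midranks.
sorted (value, group): (8,X), (11,X), (11,Y), (15,Y), (17,Y), (18,X), (18,Y), (22,X), (22,Y), (23,X), (24,X), (27,X), (28,X), (28,Y), (33,Y)
ranks: 8->1, 11->2.5, 11->2.5, 15->4, 17->5, 18->6.5, 18->6.5, 22->8.5, 22->8.5, 23->10, 24->11, 27->12, 28->13.5, 28->13.5, 33->15
Step 2: Rank sum for X: R1 = 1 + 2.5 + 6.5 + 8.5 + 10 + 11 + 12 + 13.5 = 65.
Step 3: U_X = R1 - n1(n1+1)/2 = 65 - 8*9/2 = 65 - 36 = 29.
       U_Y = n1*n2 - U_X = 56 - 29 = 27.
Step 4: Ties are present, so use the tie-corrected normal approximation (with continuity correction) for the p-value.
Step 5: p-value = 0.953692; compare to alpha = 0.05. fail to reject H0.

U_X = 29, p = 0.953692, fail to reject H0 at alpha = 0.05.


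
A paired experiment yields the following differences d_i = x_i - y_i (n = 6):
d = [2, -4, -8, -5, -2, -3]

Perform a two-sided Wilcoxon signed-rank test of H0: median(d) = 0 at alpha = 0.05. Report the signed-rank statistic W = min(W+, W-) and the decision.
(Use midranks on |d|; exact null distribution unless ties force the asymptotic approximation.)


Step 1: Drop any zero differences (none here) and take |d_i|.
|d| = [2, 4, 8, 5, 2, 3]
Step 2: Midrank |d_i| (ties get averaged ranks).
ranks: |2|->1.5, |4|->4, |8|->6, |5|->5, |2|->1.5, |3|->3
Step 3: Attach original signs; sum ranks with positive sign and with negative sign.
W+ = 1.5 = 1.5
W- = 4 + 6 + 5 + 1.5 + 3 = 19.5
(Check: W+ + W- = 21 should equal n(n+1)/2 = 21.)
Step 4: Test statistic W = min(W+, W-) = 1.5.
Step 5: Ties in |d|, so use the tie-corrected normal approximation.
        E[W] = n(n+1)/4 = 6*7/4 = 10.5.
        Tie groups: |d|=2 (t=2); sum(t^3 - t) = 6.
        Var[W] = n(n+1)(2n+1)/24 - sum(t^3-t)/48 = 546/24 - 6/48 = 22.625.
        z = (W - E[W]) / sqrt(Var[W]) = (1.5 - 10.5) / 4.7566 = -1.8921.
        Two-sided p = 2*Phi(z) = 0.058475.
Step 6: alpha = 0.05. fail to reject H0.

W+ = 1.5, W- = 19.5, W = min = 1.5, p = 0.058475, fail to reject H0.


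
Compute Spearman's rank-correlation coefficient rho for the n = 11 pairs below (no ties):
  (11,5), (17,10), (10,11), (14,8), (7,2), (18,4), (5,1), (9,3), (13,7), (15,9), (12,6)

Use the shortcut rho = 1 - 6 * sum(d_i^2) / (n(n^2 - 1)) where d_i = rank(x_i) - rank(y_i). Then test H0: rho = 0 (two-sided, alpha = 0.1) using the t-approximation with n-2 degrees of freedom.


Step 1: Rank x and y separately (midranks; no ties here).
rank(x): 11->5, 17->10, 10->4, 14->8, 7->2, 18->11, 5->1, 9->3, 13->7, 15->9, 12->6
rank(y): 5->5, 10->10, 11->11, 8->8, 2->2, 4->4, 1->1, 3->3, 7->7, 9->9, 6->6
Step 2: d_i = R_x(i) - R_y(i); compute d_i^2.
  (5-5)^2=0, (10-10)^2=0, (4-11)^2=49, (8-8)^2=0, (2-2)^2=0, (11-4)^2=49, (1-1)^2=0, (3-3)^2=0, (7-7)^2=0, (9-9)^2=0, (6-6)^2=0
sum(d^2) = 98.
Step 3: rho = 1 - 6*98 / (11*(11^2 - 1)) = 1 - 588/1320 = 0.554545.
Step 4: Under H0, t = rho * sqrt((n-2)/(1-rho^2)) = 1.9992 ~ t(9).
Step 5: Two-sided p-value from the t-distribution with 9 df = 0.076652.
Step 6: alpha = 0.1. reject H0.

rho = 0.5545, p = 0.076652, reject H0 at alpha = 0.1.


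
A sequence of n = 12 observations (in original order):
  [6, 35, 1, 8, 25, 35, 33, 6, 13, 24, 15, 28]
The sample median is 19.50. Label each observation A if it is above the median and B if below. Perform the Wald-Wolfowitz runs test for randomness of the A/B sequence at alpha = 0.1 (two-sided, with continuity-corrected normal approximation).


Step 1: Compute median = 19.50; label A = above, B = below.
Labels in order: BABBAAABBABA  (n_A = 6, n_B = 6)
Step 2: Count runs R = 8.
Step 3: Under H0 (random ordering), E[R] = 2*n_A*n_B/(n_A+n_B) + 1 = 2*6*6/12 + 1 = 7.0000.
        Var[R] = 2*n_A*n_B*(2*n_A*n_B - n_A - n_B) / ((n_A+n_B)^2 * (n_A+n_B-1)) = 4320/1584 = 2.7273.
        SD[R] = 1.6514.
Step 4: Continuity-corrected z = (R - 0.5 - E[R]) / SD[R] = (8 - 0.5 - 7.0000) / 1.6514 = 0.3028.
Step 5: Two-sided p-value via normal approximation = 2*(1 - Phi(|z|)) = 0.762069.
Step 6: alpha = 0.1. fail to reject H0.

R = 8, z = 0.3028, p = 0.762069, fail to reject H0.


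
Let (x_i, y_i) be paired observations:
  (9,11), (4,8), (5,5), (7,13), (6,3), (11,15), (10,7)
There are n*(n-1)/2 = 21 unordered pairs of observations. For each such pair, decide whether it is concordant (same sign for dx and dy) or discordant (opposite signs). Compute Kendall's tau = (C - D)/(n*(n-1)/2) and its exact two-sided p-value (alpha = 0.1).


Step 1: Enumerate the 21 unordered pairs (i,j) with i<j and classify each by sign(x_j-x_i) * sign(y_j-y_i).
  (1,2):dx=-5,dy=-3->C; (1,3):dx=-4,dy=-6->C; (1,4):dx=-2,dy=+2->D; (1,5):dx=-3,dy=-8->C
  (1,6):dx=+2,dy=+4->C; (1,7):dx=+1,dy=-4->D; (2,3):dx=+1,dy=-3->D; (2,4):dx=+3,dy=+5->C
  (2,5):dx=+2,dy=-5->D; (2,6):dx=+7,dy=+7->C; (2,7):dx=+6,dy=-1->D; (3,4):dx=+2,dy=+8->C
  (3,5):dx=+1,dy=-2->D; (3,6):dx=+6,dy=+10->C; (3,7):dx=+5,dy=+2->C; (4,5):dx=-1,dy=-10->C
  (4,6):dx=+4,dy=+2->C; (4,7):dx=+3,dy=-6->D; (5,6):dx=+5,dy=+12->C; (5,7):dx=+4,dy=+4->C
  (6,7):dx=-1,dy=-8->C
Step 2: C = 14, D = 7, total pairs = 21.
Step 3: tau = (C - D)/(n(n-1)/2) = (14 - 7)/21 = 0.333333.
Step 4: Exact two-sided p-value (enumerate n! = 5040 permutations of y under H0): p = 0.381349.
Step 5: alpha = 0.1. fail to reject H0.

tau_b = 0.3333 (C=14, D=7), p = 0.381349, fail to reject H0.


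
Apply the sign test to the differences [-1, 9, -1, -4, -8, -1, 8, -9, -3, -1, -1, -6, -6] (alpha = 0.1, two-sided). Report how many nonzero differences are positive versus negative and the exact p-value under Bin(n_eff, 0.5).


Step 1: Discard zero differences. Original n = 13; n_eff = number of nonzero differences = 13.
Nonzero differences (with sign): -1, +9, -1, -4, -8, -1, +8, -9, -3, -1, -1, -6, -6
Step 2: Count signs: positive = 2, negative = 11.
Step 3: Under H0: P(positive) = 0.5, so the number of positives S ~ Bin(13, 0.5).
Step 4: Two-sided exact p-value = sum of Bin(13,0.5) probabilities at or below the observed probability = 0.022461.
Step 5: alpha = 0.1. reject H0.

n_eff = 13, pos = 2, neg = 11, p = 0.022461, reject H0.


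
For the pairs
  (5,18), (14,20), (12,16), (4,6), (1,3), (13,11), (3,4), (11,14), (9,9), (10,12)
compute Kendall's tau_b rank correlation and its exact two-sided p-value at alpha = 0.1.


Step 1: Enumerate the 45 unordered pairs (i,j) with i<j and classify each by sign(x_j-x_i) * sign(y_j-y_i).
  (1,2):dx=+9,dy=+2->C; (1,3):dx=+7,dy=-2->D; (1,4):dx=-1,dy=-12->C; (1,5):dx=-4,dy=-15->C
  (1,6):dx=+8,dy=-7->D; (1,7):dx=-2,dy=-14->C; (1,8):dx=+6,dy=-4->D; (1,9):dx=+4,dy=-9->D
  (1,10):dx=+5,dy=-6->D; (2,3):dx=-2,dy=-4->C; (2,4):dx=-10,dy=-14->C; (2,5):dx=-13,dy=-17->C
  (2,6):dx=-1,dy=-9->C; (2,7):dx=-11,dy=-16->C; (2,8):dx=-3,dy=-6->C; (2,9):dx=-5,dy=-11->C
  (2,10):dx=-4,dy=-8->C; (3,4):dx=-8,dy=-10->C; (3,5):dx=-11,dy=-13->C; (3,6):dx=+1,dy=-5->D
  (3,7):dx=-9,dy=-12->C; (3,8):dx=-1,dy=-2->C; (3,9):dx=-3,dy=-7->C; (3,10):dx=-2,dy=-4->C
  (4,5):dx=-3,dy=-3->C; (4,6):dx=+9,dy=+5->C; (4,7):dx=-1,dy=-2->C; (4,8):dx=+7,dy=+8->C
  (4,9):dx=+5,dy=+3->C; (4,10):dx=+6,dy=+6->C; (5,6):dx=+12,dy=+8->C; (5,7):dx=+2,dy=+1->C
  (5,8):dx=+10,dy=+11->C; (5,9):dx=+8,dy=+6->C; (5,10):dx=+9,dy=+9->C; (6,7):dx=-10,dy=-7->C
  (6,8):dx=-2,dy=+3->D; (6,9):dx=-4,dy=-2->C; (6,10):dx=-3,dy=+1->D; (7,8):dx=+8,dy=+10->C
  (7,9):dx=+6,dy=+5->C; (7,10):dx=+7,dy=+8->C; (8,9):dx=-2,dy=-5->C; (8,10):dx=-1,dy=-2->C
  (9,10):dx=+1,dy=+3->C
Step 2: C = 37, D = 8, total pairs = 45.
Step 3: tau = (C - D)/(n(n-1)/2) = (37 - 8)/45 = 0.644444.
Step 4: Exact two-sided p-value (enumerate n! = 3628800 permutations of y under H0): p = 0.009148.
Step 5: alpha = 0.1. reject H0.

tau_b = 0.6444 (C=37, D=8), p = 0.009148, reject H0.


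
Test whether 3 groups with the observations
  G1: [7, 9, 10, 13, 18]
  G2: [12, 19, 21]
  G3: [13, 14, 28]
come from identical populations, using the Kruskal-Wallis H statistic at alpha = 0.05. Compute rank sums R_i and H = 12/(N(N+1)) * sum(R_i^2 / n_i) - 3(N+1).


Step 1: Combine all N = 11 observations and assign midranks.
sorted (value, group, rank): (7,G1,1), (9,G1,2), (10,G1,3), (12,G2,4), (13,G1,5.5), (13,G3,5.5), (14,G3,7), (18,G1,8), (19,G2,9), (21,G2,10), (28,G3,11)
Step 2: Sum ranks within each group.
R_1 = 19.5 (n_1 = 5)
R_2 = 23 (n_2 = 3)
R_3 = 23.5 (n_3 = 3)
Step 3: H = 12/(N(N+1)) * sum(R_i^2/n_i) - 3(N+1)
     = 12/(11*12) * (19.5^2/5 + 23^2/3 + 23.5^2/3) - 3*12
     = 0.090909 * 436.467 - 36
     = 3.678788.
Step 4: Ties present; correction factor C = 1 - 6/(11^3 - 11) = 0.995455. Corrected H = 3.678788 / 0.995455 = 3.695586.
Step 5: Under H0, H ~ chi^2(2); p-value = 0.157585.
Step 6: alpha = 0.05. fail to reject H0.

H = 3.6956, df = 2, p = 0.157585, fail to reject H0.


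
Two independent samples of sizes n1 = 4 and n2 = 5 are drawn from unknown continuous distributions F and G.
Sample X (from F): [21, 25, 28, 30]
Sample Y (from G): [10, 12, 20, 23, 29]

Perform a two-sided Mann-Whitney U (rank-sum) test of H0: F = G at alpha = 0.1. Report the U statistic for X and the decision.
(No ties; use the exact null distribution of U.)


Step 1: Combine and sort all 9 observations; assign midranks.
sorted (value, group): (10,Y), (12,Y), (20,Y), (21,X), (23,Y), (25,X), (28,X), (29,Y), (30,X)
ranks: 10->1, 12->2, 20->3, 21->4, 23->5, 25->6, 28->7, 29->8, 30->9
Step 2: Rank sum for X: R1 = 4 + 6 + 7 + 9 = 26.
Step 3: U_X = R1 - n1(n1+1)/2 = 26 - 4*5/2 = 26 - 10 = 16.
       U_Y = n1*n2 - U_X = 20 - 16 = 4.
Step 4: No ties, so the exact null distribution of U (based on enumerating the C(9,4) = 126 equally likely rank assignments) gives the two-sided p-value.
Step 5: p-value = 0.190476; compare to alpha = 0.1. fail to reject H0.

U_X = 16, p = 0.190476, fail to reject H0 at alpha = 0.1.


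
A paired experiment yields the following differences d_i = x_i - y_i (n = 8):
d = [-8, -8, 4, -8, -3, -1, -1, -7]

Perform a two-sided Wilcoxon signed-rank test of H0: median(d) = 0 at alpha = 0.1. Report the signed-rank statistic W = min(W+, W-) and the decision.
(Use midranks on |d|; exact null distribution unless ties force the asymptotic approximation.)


Step 1: Drop any zero differences (none here) and take |d_i|.
|d| = [8, 8, 4, 8, 3, 1, 1, 7]
Step 2: Midrank |d_i| (ties get averaged ranks).
ranks: |8|->7, |8|->7, |4|->4, |8|->7, |3|->3, |1|->1.5, |1|->1.5, |7|->5
Step 3: Attach original signs; sum ranks with positive sign and with negative sign.
W+ = 4 = 4
W- = 7 + 7 + 7 + 3 + 1.5 + 1.5 + 5 = 32
(Check: W+ + W- = 36 should equal n(n+1)/2 = 36.)
Step 4: Test statistic W = min(W+, W-) = 4.
Step 5: Ties in |d|, so use the tie-corrected normal approximation.
        E[W] = n(n+1)/4 = 8*9/4 = 18.
        Tie groups: |d|=1 (t=2), |d|=8 (t=3); sum(t^3 - t) = 30.
        Var[W] = n(n+1)(2n+1)/24 - sum(t^3-t)/48 = 1224/24 - 30/48 = 50.375.
        z = (W - E[W]) / sqrt(Var[W]) = (4 - 18) / 7.0975 = -1.9725.
        Two-sided p = 2*Phi(z) = 0.048551.
Step 6: alpha = 0.1. reject H0.

W+ = 4, W- = 32, W = min = 4, p = 0.048551, reject H0.


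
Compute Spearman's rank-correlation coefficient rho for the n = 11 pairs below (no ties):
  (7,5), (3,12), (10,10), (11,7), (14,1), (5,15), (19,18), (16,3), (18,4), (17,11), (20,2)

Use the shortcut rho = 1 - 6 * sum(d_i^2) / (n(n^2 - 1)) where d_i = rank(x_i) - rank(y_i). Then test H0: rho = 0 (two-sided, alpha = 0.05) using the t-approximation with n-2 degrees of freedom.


Step 1: Rank x and y separately (midranks; no ties here).
rank(x): 7->3, 3->1, 10->4, 11->5, 14->6, 5->2, 19->10, 16->7, 18->9, 17->8, 20->11
rank(y): 5->5, 12->9, 10->7, 7->6, 1->1, 15->10, 18->11, 3->3, 4->4, 11->8, 2->2
Step 2: d_i = R_x(i) - R_y(i); compute d_i^2.
  (3-5)^2=4, (1-9)^2=64, (4-7)^2=9, (5-6)^2=1, (6-1)^2=25, (2-10)^2=64, (10-11)^2=1, (7-3)^2=16, (9-4)^2=25, (8-8)^2=0, (11-2)^2=81
sum(d^2) = 290.
Step 3: rho = 1 - 6*290 / (11*(11^2 - 1)) = 1 - 1740/1320 = -0.318182.
Step 4: Under H0, t = rho * sqrt((n-2)/(1-rho^2)) = -1.0069 ~ t(9).
Step 5: Two-sided p-value from the t-distribution with 9 df = 0.340298.
Step 6: alpha = 0.05. fail to reject H0.

rho = -0.3182, p = 0.340298, fail to reject H0 at alpha = 0.05.


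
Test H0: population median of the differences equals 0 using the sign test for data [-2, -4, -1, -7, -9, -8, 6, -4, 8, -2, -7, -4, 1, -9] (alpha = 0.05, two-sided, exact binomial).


Step 1: Discard zero differences. Original n = 14; n_eff = number of nonzero differences = 14.
Nonzero differences (with sign): -2, -4, -1, -7, -9, -8, +6, -4, +8, -2, -7, -4, +1, -9
Step 2: Count signs: positive = 3, negative = 11.
Step 3: Under H0: P(positive) = 0.5, so the number of positives S ~ Bin(14, 0.5).
Step 4: Two-sided exact p-value = sum of Bin(14,0.5) probabilities at or below the observed probability = 0.057373.
Step 5: alpha = 0.05. fail to reject H0.

n_eff = 14, pos = 3, neg = 11, p = 0.057373, fail to reject H0.


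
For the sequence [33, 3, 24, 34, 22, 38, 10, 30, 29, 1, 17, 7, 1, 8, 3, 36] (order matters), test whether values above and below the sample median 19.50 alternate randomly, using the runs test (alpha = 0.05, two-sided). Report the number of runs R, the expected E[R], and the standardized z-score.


Step 1: Compute median = 19.50; label A = above, B = below.
Labels in order: ABAAAABAABBBBBBA  (n_A = 8, n_B = 8)
Step 2: Count runs R = 7.
Step 3: Under H0 (random ordering), E[R] = 2*n_A*n_B/(n_A+n_B) + 1 = 2*8*8/16 + 1 = 9.0000.
        Var[R] = 2*n_A*n_B*(2*n_A*n_B - n_A - n_B) / ((n_A+n_B)^2 * (n_A+n_B-1)) = 14336/3840 = 3.7333.
        SD[R] = 1.9322.
Step 4: Continuity-corrected z = (R + 0.5 - E[R]) / SD[R] = (7 + 0.5 - 9.0000) / 1.9322 = -0.7763.
Step 5: Two-sided p-value via normal approximation = 2*(1 - Phi(|z|)) = 0.437558.
Step 6: alpha = 0.05. fail to reject H0.

R = 7, z = -0.7763, p = 0.437558, fail to reject H0.


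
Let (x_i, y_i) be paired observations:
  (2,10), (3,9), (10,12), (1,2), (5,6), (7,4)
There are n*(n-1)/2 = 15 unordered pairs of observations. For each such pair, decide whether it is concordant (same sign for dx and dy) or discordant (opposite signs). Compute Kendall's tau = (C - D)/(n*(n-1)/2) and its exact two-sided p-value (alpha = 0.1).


Step 1: Enumerate the 15 unordered pairs (i,j) with i<j and classify each by sign(x_j-x_i) * sign(y_j-y_i).
  (1,2):dx=+1,dy=-1->D; (1,3):dx=+8,dy=+2->C; (1,4):dx=-1,dy=-8->C; (1,5):dx=+3,dy=-4->D
  (1,6):dx=+5,dy=-6->D; (2,3):dx=+7,dy=+3->C; (2,4):dx=-2,dy=-7->C; (2,5):dx=+2,dy=-3->D
  (2,6):dx=+4,dy=-5->D; (3,4):dx=-9,dy=-10->C; (3,5):dx=-5,dy=-6->C; (3,6):dx=-3,dy=-8->C
  (4,5):dx=+4,dy=+4->C; (4,6):dx=+6,dy=+2->C; (5,6):dx=+2,dy=-2->D
Step 2: C = 9, D = 6, total pairs = 15.
Step 3: tau = (C - D)/(n(n-1)/2) = (9 - 6)/15 = 0.200000.
Step 4: Exact two-sided p-value (enumerate n! = 720 permutations of y under H0): p = 0.719444.
Step 5: alpha = 0.1. fail to reject H0.

tau_b = 0.2000 (C=9, D=6), p = 0.719444, fail to reject H0.


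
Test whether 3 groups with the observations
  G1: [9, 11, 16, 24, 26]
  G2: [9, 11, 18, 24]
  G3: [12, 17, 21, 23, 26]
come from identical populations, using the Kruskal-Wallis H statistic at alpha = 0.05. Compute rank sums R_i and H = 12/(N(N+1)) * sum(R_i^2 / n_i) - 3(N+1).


Step 1: Combine all N = 14 observations and assign midranks.
sorted (value, group, rank): (9,G1,1.5), (9,G2,1.5), (11,G1,3.5), (11,G2,3.5), (12,G3,5), (16,G1,6), (17,G3,7), (18,G2,8), (21,G3,9), (23,G3,10), (24,G1,11.5), (24,G2,11.5), (26,G1,13.5), (26,G3,13.5)
Step 2: Sum ranks within each group.
R_1 = 36 (n_1 = 5)
R_2 = 24.5 (n_2 = 4)
R_3 = 44.5 (n_3 = 5)
Step 3: H = 12/(N(N+1)) * sum(R_i^2/n_i) - 3(N+1)
     = 12/(14*15) * (36^2/5 + 24.5^2/4 + 44.5^2/5) - 3*15
     = 0.057143 * 805.312 - 45
     = 1.017857.
Step 4: Ties present; correction factor C = 1 - 24/(14^3 - 14) = 0.991209. Corrected H = 1.017857 / 0.991209 = 1.026885.
Step 5: Under H0, H ~ chi^2(2); p-value = 0.598432.
Step 6: alpha = 0.05. fail to reject H0.

H = 1.0269, df = 2, p = 0.598432, fail to reject H0.


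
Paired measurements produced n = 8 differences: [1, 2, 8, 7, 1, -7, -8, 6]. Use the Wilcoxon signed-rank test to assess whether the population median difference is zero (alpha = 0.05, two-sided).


Step 1: Drop any zero differences (none here) and take |d_i|.
|d| = [1, 2, 8, 7, 1, 7, 8, 6]
Step 2: Midrank |d_i| (ties get averaged ranks).
ranks: |1|->1.5, |2|->3, |8|->7.5, |7|->5.5, |1|->1.5, |7|->5.5, |8|->7.5, |6|->4
Step 3: Attach original signs; sum ranks with positive sign and with negative sign.
W+ = 1.5 + 3 + 7.5 + 5.5 + 1.5 + 4 = 23
W- = 5.5 + 7.5 = 13
(Check: W+ + W- = 36 should equal n(n+1)/2 = 36.)
Step 4: Test statistic W = min(W+, W-) = 13.
Step 5: Ties in |d|, so use the tie-corrected normal approximation.
        E[W] = n(n+1)/4 = 8*9/4 = 18.
        Tie groups: |d|=1 (t=2), |d|=7 (t=2), |d|=8 (t=2); sum(t^3 - t) = 18.
        Var[W] = n(n+1)(2n+1)/24 - sum(t^3-t)/48 = 1224/24 - 18/48 = 50.625.
        z = (W - E[W]) / sqrt(Var[W]) = (13 - 18) / 7.1151 = -0.7027.
        Two-sided p = 2*Phi(z) = 0.482225.
Step 6: alpha = 0.05. fail to reject H0.

W+ = 23, W- = 13, W = min = 13, p = 0.482225, fail to reject H0.


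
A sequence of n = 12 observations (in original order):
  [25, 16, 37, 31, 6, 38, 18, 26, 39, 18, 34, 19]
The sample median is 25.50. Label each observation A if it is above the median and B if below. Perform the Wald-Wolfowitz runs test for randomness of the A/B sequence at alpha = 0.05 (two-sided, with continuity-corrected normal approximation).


Step 1: Compute median = 25.50; label A = above, B = below.
Labels in order: BBAABABAABAB  (n_A = 6, n_B = 6)
Step 2: Count runs R = 9.
Step 3: Under H0 (random ordering), E[R] = 2*n_A*n_B/(n_A+n_B) + 1 = 2*6*6/12 + 1 = 7.0000.
        Var[R] = 2*n_A*n_B*(2*n_A*n_B - n_A - n_B) / ((n_A+n_B)^2 * (n_A+n_B-1)) = 4320/1584 = 2.7273.
        SD[R] = 1.6514.
Step 4: Continuity-corrected z = (R - 0.5 - E[R]) / SD[R] = (9 - 0.5 - 7.0000) / 1.6514 = 0.9083.
Step 5: Two-sided p-value via normal approximation = 2*(1 - Phi(|z|)) = 0.363722.
Step 6: alpha = 0.05. fail to reject H0.

R = 9, z = 0.9083, p = 0.363722, fail to reject H0.


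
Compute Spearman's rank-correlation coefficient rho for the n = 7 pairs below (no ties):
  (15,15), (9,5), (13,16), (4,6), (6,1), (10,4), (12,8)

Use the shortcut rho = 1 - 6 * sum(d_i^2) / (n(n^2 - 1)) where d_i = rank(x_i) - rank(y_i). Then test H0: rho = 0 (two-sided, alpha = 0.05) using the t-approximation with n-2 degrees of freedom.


Step 1: Rank x and y separately (midranks; no ties here).
rank(x): 15->7, 9->3, 13->6, 4->1, 6->2, 10->4, 12->5
rank(y): 15->6, 5->3, 16->7, 6->4, 1->1, 4->2, 8->5
Step 2: d_i = R_x(i) - R_y(i); compute d_i^2.
  (7-6)^2=1, (3-3)^2=0, (6-7)^2=1, (1-4)^2=9, (2-1)^2=1, (4-2)^2=4, (5-5)^2=0
sum(d^2) = 16.
Step 3: rho = 1 - 6*16 / (7*(7^2 - 1)) = 1 - 96/336 = 0.714286.
Step 4: Under H0, t = rho * sqrt((n-2)/(1-rho^2)) = 2.2822 ~ t(5).
Step 5: Two-sided p-value from the t-distribution with 5 df = 0.071344.
Step 6: alpha = 0.05. fail to reject H0.

rho = 0.7143, p = 0.071344, fail to reject H0 at alpha = 0.05.
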